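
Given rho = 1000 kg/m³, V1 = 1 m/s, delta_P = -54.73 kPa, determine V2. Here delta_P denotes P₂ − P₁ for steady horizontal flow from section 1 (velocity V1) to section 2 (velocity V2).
Formula: \Delta P = \frac{1}{2} \rho (V_1^2 - V_2^2)
Substituting knowns: -54.73 = 0.5·1000·(1² − V2²)/1000
Solving for V2: V2 = √(1² − 2·(-54.73·1000)/1000) = 10.51 m/s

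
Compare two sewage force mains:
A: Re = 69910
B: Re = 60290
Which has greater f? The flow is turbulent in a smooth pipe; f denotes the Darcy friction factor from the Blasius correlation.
f(A) = 0.01943, f(B) = 0.02017. Answer: B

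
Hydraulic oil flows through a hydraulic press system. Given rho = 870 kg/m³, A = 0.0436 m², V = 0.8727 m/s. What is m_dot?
Formula: \dot{m} = \rho A V
m_dot = 870·0.0436·0.8727 = 33.1 kg/s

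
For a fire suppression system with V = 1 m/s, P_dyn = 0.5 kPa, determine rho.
Formula: P_{dyn} = \frac{1}{2} \rho V^2
Substituting knowns: 0.5 = 0.5·rho·1²/1000
Solving for rho: rho = 2·(0.5·1000)/1² = 1000 kg/m³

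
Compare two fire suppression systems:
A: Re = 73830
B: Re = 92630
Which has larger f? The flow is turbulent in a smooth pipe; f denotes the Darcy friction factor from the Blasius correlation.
f(A) = 0.01917, f(B) = 0.01811. Answer: A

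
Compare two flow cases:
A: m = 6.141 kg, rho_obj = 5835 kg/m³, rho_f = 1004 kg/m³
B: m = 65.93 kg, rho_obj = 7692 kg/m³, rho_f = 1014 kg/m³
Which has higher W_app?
W_app(A) = 49.88 N, W_app(B) = 561.5 N. Answer: B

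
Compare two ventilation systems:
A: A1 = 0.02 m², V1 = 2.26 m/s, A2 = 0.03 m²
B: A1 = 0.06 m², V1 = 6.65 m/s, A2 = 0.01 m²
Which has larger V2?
V2(A) = 1.507 m/s, V2(B) = 39.9 m/s. Answer: B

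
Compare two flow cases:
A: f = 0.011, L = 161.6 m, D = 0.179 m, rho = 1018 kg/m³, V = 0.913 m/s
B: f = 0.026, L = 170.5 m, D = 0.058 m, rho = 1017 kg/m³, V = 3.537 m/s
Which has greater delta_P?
delta_P(A) = 4.213 kPa, delta_P(B) = 486.2 kPa. Answer: B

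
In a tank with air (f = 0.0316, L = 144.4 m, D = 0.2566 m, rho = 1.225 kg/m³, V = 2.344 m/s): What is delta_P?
Formula: \Delta P = f \frac{L}{D} \frac{\rho V^2}{2}
delta_P = 0.0316·(144.4/0.2566)·0.5·1.225·2.344²/1000 = 0.05984 kPa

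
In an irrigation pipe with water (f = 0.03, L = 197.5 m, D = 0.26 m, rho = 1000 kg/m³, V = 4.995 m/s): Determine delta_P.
Formula: \Delta P = f \frac{L}{D} \frac{\rho V^2}{2}
delta_P = 0.03·(197.5/0.26)·0.5·1000·4.995²/1000 = 284.3 kPa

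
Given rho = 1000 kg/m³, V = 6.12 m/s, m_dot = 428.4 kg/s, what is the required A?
Formula: \dot{m} = \rho A V
Substituting knowns: 428.4 = 1000·A·6.12
Solving for A: A = 428.4/(1000·6.12) = 0.07 m²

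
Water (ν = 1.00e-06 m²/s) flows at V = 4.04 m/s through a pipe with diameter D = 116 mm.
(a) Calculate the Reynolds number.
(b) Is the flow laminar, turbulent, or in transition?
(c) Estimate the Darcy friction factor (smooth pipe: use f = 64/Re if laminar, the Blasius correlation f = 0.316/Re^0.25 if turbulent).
(a) Re = V·D/ν = 4.04·0.116/1.00e-06 = 468640
(b) Flow regime: turbulent (Re > 4000)
(c) Friction factor: f = 0.316/Re^0.25 = 0.316/468640^0.25 = 0.01208 (Blasius is strictly valid for Re ≲ 1e5; used here as the smooth-pipe estimate the problem specifies)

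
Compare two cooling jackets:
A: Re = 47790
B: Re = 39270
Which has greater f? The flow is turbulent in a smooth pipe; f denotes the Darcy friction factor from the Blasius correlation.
f(A) = 0.02137, f(B) = 0.02245. Answer: B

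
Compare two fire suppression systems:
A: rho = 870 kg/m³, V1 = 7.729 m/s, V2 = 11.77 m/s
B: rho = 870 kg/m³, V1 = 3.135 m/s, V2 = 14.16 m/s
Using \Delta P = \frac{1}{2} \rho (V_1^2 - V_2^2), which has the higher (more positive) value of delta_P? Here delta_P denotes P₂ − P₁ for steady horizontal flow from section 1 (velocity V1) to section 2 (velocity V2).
delta_P(A) = -34.28 kPa, delta_P(B) = -82.94 kPa. Answer: A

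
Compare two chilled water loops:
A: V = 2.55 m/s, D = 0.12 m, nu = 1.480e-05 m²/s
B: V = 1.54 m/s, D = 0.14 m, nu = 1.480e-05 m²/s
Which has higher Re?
Re(A) = 20676, Re(B) = 14568. Answer: A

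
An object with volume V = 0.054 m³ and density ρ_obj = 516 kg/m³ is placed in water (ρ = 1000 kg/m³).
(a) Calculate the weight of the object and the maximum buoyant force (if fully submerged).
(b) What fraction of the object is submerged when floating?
(a) W=rho_obj*g*V=516*9.81*0.054=273.3 N; F_B(max)=rho*g*V=1000*9.81*0.054=529.7 N
(b) Floating fraction=rho_obj/rho=516/1000=0.516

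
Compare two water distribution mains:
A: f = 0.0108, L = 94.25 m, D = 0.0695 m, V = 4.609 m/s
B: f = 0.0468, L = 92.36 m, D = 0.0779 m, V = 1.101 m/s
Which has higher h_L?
h_L(A) = 15.86 m, h_L(B) = 3.428 m. Answer: A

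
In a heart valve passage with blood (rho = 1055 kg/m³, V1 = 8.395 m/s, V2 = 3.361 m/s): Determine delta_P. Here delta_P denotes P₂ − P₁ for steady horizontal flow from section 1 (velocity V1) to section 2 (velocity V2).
Formula: \Delta P = \frac{1}{2} \rho (V_1^2 - V_2^2)
delta_P = 0.5·1055·(8.395² − 3.361²)/1000 = 31.22 kPa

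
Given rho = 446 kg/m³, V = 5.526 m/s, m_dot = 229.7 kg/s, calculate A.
Formula: \dot{m} = \rho A V
Substituting knowns: 229.7 = 446·A·5.526
Solving for A: A = 229.7/(446·5.526) = 0.0932 m²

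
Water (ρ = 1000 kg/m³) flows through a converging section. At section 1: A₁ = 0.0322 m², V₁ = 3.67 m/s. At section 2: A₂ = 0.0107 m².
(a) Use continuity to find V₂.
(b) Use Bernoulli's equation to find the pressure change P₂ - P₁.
(a) Continuity: A₁V₁=A₂V₂ -> V₂=A₁V₁/A₂=0.0322*3.67/0.0107=11.04 m/s
(b) Bernoulli: P₂-P₁=0.5*rho*(V₁^2-V₂^2)/1000=0.5*1000*(3.67^2-11.04^2)/1000=-54.21 kPa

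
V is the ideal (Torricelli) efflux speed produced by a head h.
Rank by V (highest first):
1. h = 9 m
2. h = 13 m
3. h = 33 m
Case 1: V = 13.29 m/s
Case 2: V = 15.97 m/s
Case 3: V = 25.45 m/s
Ranking (highest first): 3, 2, 1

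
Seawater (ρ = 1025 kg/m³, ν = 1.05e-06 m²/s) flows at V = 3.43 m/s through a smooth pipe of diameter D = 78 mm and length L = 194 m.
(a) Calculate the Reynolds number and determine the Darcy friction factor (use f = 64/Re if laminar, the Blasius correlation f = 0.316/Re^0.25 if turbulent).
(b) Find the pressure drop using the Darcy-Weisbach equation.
(a) Re = V·D/ν = 3.43·0.078/1.05e-06 = 254800 → turbulent (Re > 4000); f = 0.316/Re^0.25 = 0.316/254800^0.25 = 0.014065 (Blasius is strictly valid for Re ≲ 1e5; used here as the smooth-pipe estimate the problem specifies)
(b) Darcy-Weisbach: ΔP = f·(L/D)·½ρV²/1000 = 0.014065·(194/0.078)·½·1025·3.43²/1000 = 210.9 kPa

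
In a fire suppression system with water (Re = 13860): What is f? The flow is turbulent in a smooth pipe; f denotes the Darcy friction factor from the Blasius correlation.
Formula: f = \frac{0.316}{Re^{0.25}}
f = 0.316/13860^0.25 = 0.02912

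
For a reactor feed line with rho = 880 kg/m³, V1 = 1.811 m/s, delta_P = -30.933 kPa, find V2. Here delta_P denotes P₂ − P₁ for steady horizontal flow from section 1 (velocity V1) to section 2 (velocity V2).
Formula: \Delta P = \frac{1}{2} \rho (V_1^2 - V_2^2)
Substituting knowns: -30.933 = 0.5·880·(1.811² − V2²)/1000
Solving for V2: V2 = √(1.811² − 2·(-30.933·1000)/880) = 8.578 m/s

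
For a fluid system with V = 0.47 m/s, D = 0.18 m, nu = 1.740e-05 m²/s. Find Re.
Formula: Re = \frac{V D}{\nu}
Re = 0.47·0.18/1.740e-05 = 4862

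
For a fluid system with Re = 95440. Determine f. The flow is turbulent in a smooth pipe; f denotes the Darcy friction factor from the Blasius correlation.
Formula: f = \frac{0.316}{Re^{0.25}}
f = 0.316/95440^0.25 = 0.01798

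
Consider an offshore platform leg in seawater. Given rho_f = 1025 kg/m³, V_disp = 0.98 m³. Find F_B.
Formula: F_B = \rho_f g V_{disp}
F_B = 1025·9.81·0.98 = 9854 N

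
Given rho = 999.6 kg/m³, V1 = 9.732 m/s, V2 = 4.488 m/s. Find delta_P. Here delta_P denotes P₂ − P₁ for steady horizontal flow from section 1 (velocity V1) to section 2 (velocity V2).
Formula: \Delta P = \frac{1}{2} \rho (V_1^2 - V_2^2)
delta_P = 0.5·999.6·(9.732² − 4.488²)/1000 = 37.27 kPa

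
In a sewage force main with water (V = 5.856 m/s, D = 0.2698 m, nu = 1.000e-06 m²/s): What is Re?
Formula: Re = \frac{V D}{\nu}
Re = 5.856·0.2698/1.000e-06 = 1.580e+06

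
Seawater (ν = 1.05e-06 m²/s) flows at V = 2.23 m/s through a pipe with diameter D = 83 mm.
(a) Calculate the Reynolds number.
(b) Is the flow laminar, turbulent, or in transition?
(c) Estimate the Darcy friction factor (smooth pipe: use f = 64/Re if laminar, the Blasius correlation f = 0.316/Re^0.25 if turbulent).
(a) Re = V·D/ν = 2.23·0.083/1.05e-06 = 176280
(b) Flow regime: turbulent (Re > 4000)
(c) Friction factor: f = 0.316/Re^0.25 = 0.316/176280^0.25 = 0.01542 (Blasius is strictly valid for Re ≲ 1e5; used here as the smooth-pipe estimate the problem specifies)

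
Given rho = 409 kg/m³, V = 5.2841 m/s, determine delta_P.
Formula: V = \sqrt{\frac{2 \Delta P}{\rho}}
Substituting knowns: 5.2841 = √(2·(delta_P·1000)/409)
Solving for delta_P: delta_P = 5.2841²·409/2/1000 = 5.71 kPa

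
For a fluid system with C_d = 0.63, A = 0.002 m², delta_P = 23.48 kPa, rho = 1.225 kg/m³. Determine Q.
Formula: Q = C_d A \sqrt{\frac{2 \Delta P}{\rho}}
Q = 0.63·0.002·√(2·(23.48·1000)/1.225)·1000 = 246.7 L/s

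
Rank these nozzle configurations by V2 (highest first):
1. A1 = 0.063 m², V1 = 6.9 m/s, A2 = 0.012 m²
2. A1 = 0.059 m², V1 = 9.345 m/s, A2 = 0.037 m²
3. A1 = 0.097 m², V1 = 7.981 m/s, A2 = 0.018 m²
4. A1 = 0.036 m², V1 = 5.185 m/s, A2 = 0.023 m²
Case 1: V2 = 36.23 m/s
Case 2: V2 = 14.9 m/s
Case 3: V2 = 43.01 m/s
Case 4: V2 = 8.116 m/s
Ranking (highest first): 3, 1, 2, 4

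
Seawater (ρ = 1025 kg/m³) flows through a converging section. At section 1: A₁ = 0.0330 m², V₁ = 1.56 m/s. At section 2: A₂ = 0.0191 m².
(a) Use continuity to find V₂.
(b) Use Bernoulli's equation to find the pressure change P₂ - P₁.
(a) Continuity: A₁V₁=A₂V₂ -> V₂=A₁V₁/A₂=0.0330*1.56/0.0191=2.70 m/s
(b) Bernoulli: P₂-P₁=0.5*rho*(V₁^2-V₂^2)/1000=0.5*1025*(1.56^2-2.70^2)/1000=-2.489 kPa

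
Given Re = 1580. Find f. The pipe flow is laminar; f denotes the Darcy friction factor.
Formula: f = \frac{64}{Re}
f = 64/1580 = 0.04051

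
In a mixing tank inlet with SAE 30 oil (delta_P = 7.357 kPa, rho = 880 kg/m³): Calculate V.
Formula: V = \sqrt{\frac{2 \Delta P}{\rho}}
V = √(2·(7.357·1000)/880) = 4.089 m/s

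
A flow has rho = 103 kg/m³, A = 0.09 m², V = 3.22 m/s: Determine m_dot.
Formula: \dot{m} = \rho A V
m_dot = 103·0.09·3.22 = 29.85 kg/s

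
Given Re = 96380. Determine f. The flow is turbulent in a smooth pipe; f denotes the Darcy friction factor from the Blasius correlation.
Formula: f = \frac{0.316}{Re^{0.25}}
f = 0.316/96380^0.25 = 0.01793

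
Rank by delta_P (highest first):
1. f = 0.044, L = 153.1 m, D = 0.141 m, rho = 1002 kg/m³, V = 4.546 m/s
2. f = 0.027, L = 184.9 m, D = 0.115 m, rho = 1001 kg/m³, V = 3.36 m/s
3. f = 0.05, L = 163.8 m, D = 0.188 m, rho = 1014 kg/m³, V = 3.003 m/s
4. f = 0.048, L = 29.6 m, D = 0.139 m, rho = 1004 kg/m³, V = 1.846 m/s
Case 1: delta_P = 494.7 kPa
Case 2: delta_P = 245.3 kPa
Case 3: delta_P = 199.2 kPa
Case 4: delta_P = 17.49 kPa
Ranking (highest first): 1, 2, 3, 4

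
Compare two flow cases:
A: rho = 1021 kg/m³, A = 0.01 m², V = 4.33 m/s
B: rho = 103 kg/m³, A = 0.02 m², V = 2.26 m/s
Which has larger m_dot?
m_dot(A) = 44.21 kg/s, m_dot(B) = 4.656 kg/s. Answer: A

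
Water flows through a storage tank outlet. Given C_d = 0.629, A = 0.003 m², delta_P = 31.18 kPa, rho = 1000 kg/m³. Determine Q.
Formula: Q = C_d A \sqrt{\frac{2 \Delta P}{\rho}}
Q = 0.629·0.003·√(2·(31.18·1000)/1000)·1000 = 14.9 L/s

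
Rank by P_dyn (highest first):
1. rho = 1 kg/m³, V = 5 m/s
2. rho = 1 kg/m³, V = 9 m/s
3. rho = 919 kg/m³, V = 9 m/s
Case 1: P_dyn = 0.0125 kPa
Case 2: P_dyn = 0.0405 kPa
Case 3: P_dyn = 37.22 kPa
Ranking (highest first): 3, 2, 1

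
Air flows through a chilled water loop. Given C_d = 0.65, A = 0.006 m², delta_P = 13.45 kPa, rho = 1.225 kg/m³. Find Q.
Formula: Q = C_d A \sqrt{\frac{2 \Delta P}{\rho}}
Q = 0.65·0.006·√(2·(13.45·1000)/1.225)·1000 = 577.9 L/s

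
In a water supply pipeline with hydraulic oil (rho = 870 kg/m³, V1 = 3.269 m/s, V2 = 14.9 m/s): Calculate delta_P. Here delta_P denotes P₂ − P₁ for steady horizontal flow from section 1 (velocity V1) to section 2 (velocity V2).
Formula: \Delta P = \frac{1}{2} \rho (V_1^2 - V_2^2)
delta_P = 0.5·870·(3.269² − 14.9²)/1000 = -91.93 kPa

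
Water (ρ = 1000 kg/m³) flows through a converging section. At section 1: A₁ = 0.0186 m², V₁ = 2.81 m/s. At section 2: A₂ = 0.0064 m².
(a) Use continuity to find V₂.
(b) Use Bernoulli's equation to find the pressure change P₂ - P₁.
(a) Continuity: A₁V₁=A₂V₂ -> V₂=A₁V₁/A₂=0.0186*2.81/0.0064=8.17 m/s
(b) Bernoulli: P₂-P₁=0.5*rho*(V₁^2-V₂^2)/1000=0.5*1000*(2.81^2-8.17^2)/1000=-29.43 kPa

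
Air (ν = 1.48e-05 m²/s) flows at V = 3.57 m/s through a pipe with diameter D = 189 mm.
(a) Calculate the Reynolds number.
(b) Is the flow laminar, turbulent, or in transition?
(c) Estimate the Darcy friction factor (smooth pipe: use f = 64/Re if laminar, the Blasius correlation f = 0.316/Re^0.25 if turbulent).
(a) Re = V·D/ν = 3.57·0.189/1.48e-05 = 45590
(b) Flow regime: turbulent (Re > 4000)
(c) Friction factor: f = 0.316/Re^0.25 = 0.316/45590^0.25 = 0.02163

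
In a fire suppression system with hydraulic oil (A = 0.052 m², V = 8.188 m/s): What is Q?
Formula: Q = A V
Q = 0.052·8.188·1000 = 425.8 L/s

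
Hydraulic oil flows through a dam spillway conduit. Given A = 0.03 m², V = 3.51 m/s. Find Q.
Formula: Q = A V
Q = 0.03·3.51·1000 = 105.3 L/s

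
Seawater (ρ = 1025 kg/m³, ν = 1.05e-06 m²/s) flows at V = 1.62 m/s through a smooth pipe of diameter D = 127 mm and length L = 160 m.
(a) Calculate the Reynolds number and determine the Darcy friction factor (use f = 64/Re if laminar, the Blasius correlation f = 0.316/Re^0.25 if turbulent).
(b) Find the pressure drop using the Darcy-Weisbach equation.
(a) Re = V·D/ν = 1.62·0.127/1.05e-06 = 195940 → turbulent (Re > 4000); f = 0.316/Re^0.25 = 0.316/195940^0.25 = 0.01502 (Blasius is strictly valid for Re ≲ 1e5; used here as the smooth-pipe estimate the problem specifies)
(b) Darcy-Weisbach: ΔP = f·(L/D)·½ρV²/1000 = 0.01502·(160/0.127)·½·1025·1.62²/1000 = 25.45 kPa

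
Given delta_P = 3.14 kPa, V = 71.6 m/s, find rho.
Formula: V = \sqrt{\frac{2 \Delta P}{\rho}}
Substituting knowns: 71.6 = √(2·(3.14·1000)/rho)
Solving for rho: rho = 2·(3.14·1000)/71.6² = 1.225 kg/m³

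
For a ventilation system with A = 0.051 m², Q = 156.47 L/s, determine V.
Formula: Q = A V
Substituting knowns: 156.47 = 0.051·V·1000
Solving for V: V = (156.47/1000)/0.051 = 3.068 m/s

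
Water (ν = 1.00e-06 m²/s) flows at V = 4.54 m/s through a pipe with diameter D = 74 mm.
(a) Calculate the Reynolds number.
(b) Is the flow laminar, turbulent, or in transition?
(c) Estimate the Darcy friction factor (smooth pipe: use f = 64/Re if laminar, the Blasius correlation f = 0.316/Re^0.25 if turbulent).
(a) Re = V·D/ν = 4.54·0.074/1.00e-06 = 335960
(b) Flow regime: turbulent (Re > 4000)
(c) Friction factor: f = 0.316/Re^0.25 = 0.316/335960^0.25 = 0.01313 (Blasius is strictly valid for Re ≲ 1e5; used here as the smooth-pipe estimate the problem specifies)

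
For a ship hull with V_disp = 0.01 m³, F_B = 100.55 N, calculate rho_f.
Formula: F_B = \rho_f g V_{disp}
Substituting knowns: 100.55 = rho_f·9.81·0.01
Solving for rho_f: rho_f = 100.55/(9.81·0.01) = 1025 kg/m³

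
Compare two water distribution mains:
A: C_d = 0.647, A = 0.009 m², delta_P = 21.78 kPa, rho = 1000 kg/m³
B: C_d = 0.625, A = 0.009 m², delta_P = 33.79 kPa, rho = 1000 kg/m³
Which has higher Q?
Q(A) = 38.43 L/s, Q(B) = 46.24 L/s. Answer: B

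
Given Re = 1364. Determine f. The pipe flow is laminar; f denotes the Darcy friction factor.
Formula: f = \frac{64}{Re}
f = 64/1364 = 0.04692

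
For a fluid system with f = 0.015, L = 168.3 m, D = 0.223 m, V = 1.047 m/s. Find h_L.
Formula: h_L = f \frac{L}{D} \frac{V^2}{2g}
h_L = 0.015·(168.3/0.223)·1.047²/(2·9.81) = 0.6325 m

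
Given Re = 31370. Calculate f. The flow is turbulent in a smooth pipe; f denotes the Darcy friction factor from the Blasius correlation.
Formula: f = \frac{0.316}{Re^{0.25}}
f = 0.316/31370^0.25 = 0.02374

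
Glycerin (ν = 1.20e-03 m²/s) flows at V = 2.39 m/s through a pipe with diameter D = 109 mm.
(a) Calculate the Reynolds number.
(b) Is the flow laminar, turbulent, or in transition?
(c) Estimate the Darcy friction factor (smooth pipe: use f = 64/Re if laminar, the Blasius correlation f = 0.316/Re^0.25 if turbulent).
(a) Re = V·D/ν = 2.39·0.109/1.20e-03 = 217.09
(b) Flow regime: laminar (Re < 2300)
(c) Friction factor: f = 64/Re = 64/217.09 = 0.2948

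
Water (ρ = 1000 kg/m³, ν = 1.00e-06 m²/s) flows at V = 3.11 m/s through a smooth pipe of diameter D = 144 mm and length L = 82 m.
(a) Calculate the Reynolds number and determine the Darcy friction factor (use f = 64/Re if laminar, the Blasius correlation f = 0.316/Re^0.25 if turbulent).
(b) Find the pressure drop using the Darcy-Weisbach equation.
(a) Re = V·D/ν = 3.11·0.144/1.00e-06 = 447840 → turbulent (Re > 4000); f = 0.316/Re^0.25 = 0.316/447840^0.25 = 0.012215 (Blasius is strictly valid for Re ≲ 1e5; used here as the smooth-pipe estimate the problem specifies)
(b) Darcy-Weisbach: ΔP = f·(L/D)·½ρV²/1000 = 0.012215·(82/0.144)·½·1000·3.11²/1000 = 33.64 kPa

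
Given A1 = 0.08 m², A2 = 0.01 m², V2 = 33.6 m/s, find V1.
Formula: V_2 = \frac{A_1 V_1}{A_2}
Substituting knowns: 33.6 = 0.08·V1/0.01
Solving for V1: V1 = 33.6·0.01/0.08 = 4.2 m/s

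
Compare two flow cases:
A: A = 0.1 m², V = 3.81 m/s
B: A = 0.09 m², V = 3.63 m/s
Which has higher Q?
Q(A) = 381 L/s, Q(B) = 326.7 L/s. Answer: A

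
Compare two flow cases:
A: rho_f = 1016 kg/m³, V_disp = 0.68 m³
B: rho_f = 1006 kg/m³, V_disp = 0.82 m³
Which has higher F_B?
F_B(A) = 6778 N, F_B(B) = 8092 N. Answer: B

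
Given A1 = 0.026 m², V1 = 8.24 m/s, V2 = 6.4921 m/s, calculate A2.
Formula: V_2 = \frac{A_1 V_1}{A_2}
Substituting knowns: 6.4921 = 0.026·8.24/A2
Solving for A2: A2 = 0.026·8.24/6.4921 = 0.033 m²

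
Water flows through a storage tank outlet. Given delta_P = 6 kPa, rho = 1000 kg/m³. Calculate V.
Formula: V = \sqrt{\frac{2 \Delta P}{\rho}}
V = √(2·(6·1000)/1000) = 3.464 m/s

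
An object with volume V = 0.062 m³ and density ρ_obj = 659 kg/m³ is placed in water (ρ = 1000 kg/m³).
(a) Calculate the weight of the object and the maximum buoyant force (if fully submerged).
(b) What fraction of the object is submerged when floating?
(a) W=rho_obj*g*V=659*9.81*0.062=400.8 N; F_B(max)=rho*g*V=1000*9.81*0.062=608.2 N
(b) Floating fraction=rho_obj/rho=659/1000=0.659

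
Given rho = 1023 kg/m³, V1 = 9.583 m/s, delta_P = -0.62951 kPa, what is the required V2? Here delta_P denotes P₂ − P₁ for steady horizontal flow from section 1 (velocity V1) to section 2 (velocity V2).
Formula: \Delta P = \frac{1}{2} \rho (V_1^2 - V_2^2)
Substituting knowns: -0.62951 = 0.5·1023·(9.583² − V2²)/1000
Solving for V2: V2 = √(9.583² − 2·(-0.62951·1000)/1023) = 9.647 m/s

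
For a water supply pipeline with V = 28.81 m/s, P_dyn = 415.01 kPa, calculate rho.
Formula: P_{dyn} = \frac{1}{2} \rho V^2
Substituting knowns: 415.01 = 0.5·rho·28.81²/1000
Solving for rho: rho = 2·(415.01·1000)/28.81² = 1000 kg/m³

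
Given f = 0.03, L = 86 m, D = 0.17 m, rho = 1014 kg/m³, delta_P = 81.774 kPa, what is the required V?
Formula: \Delta P = f \frac{L}{D} \frac{\rho V^2}{2}
Substituting knowns: 81.774 = 0.03·(86/0.17)·0.5·1014·V²/1000
Solving for V: V = √((81.774·1000)/(0.03·(86/0.17)·0.5·1014)) = 3.26 m/s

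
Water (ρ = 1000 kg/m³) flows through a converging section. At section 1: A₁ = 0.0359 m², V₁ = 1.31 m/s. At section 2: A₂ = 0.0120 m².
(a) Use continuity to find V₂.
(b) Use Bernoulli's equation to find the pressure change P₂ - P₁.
(a) Continuity: A₁V₁=A₂V₂ -> V₂=A₁V₁/A₂=0.0359*1.31/0.0120=3.92 m/s
(b) Bernoulli: P₂-P₁=0.5*rho*(V₁^2-V₂^2)/1000=0.5*1000*(1.31^2-3.92^2)/1000=-6.825 kPa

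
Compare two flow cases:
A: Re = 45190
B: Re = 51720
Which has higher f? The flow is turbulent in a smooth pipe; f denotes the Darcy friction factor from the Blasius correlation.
f(A) = 0.02167, f(B) = 0.02095. Answer: A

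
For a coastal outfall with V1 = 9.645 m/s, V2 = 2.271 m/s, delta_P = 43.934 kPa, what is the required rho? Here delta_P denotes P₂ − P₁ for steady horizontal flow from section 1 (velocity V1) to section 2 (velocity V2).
Formula: \Delta P = \frac{1}{2} \rho (V_1^2 - V_2^2)
Substituting knowns: 43.934 = 0.5·rho·(9.645² − 2.271²)/1000
Solving for rho: rho = 2·(43.934·1000)/(9.645² − 2.271²) = 1000 kg/m³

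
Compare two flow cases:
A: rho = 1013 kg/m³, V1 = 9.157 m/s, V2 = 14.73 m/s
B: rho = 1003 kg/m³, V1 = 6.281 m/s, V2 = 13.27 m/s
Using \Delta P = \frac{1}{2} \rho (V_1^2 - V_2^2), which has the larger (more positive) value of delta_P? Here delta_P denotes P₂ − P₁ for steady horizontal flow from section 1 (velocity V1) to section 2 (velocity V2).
delta_P(A) = -67.43 kPa, delta_P(B) = -68.53 kPa. Answer: A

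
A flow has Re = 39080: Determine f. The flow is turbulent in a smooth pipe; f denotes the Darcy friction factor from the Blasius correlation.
Formula: f = \frac{0.316}{Re^{0.25}}
f = 0.316/39080^0.25 = 0.02247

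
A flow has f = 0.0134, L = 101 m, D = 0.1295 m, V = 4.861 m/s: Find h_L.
Formula: h_L = f \frac{L}{D} \frac{V^2}{2g}
h_L = 0.0134·(101/0.1295)·4.861²/(2·9.81) = 12.59 m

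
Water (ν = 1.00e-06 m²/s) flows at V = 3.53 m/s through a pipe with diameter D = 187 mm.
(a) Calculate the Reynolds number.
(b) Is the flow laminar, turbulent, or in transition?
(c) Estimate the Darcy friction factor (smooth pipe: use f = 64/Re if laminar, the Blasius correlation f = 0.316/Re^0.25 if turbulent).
(a) Re = V·D/ν = 3.53·0.187/1.00e-06 = 660110
(b) Flow regime: turbulent (Re > 4000)
(c) Friction factor: f = 0.316/Re^0.25 = 0.316/660110^0.25 = 0.01109 (Blasius is strictly valid for Re ≲ 1e5; used here as the smooth-pipe estimate the problem specifies)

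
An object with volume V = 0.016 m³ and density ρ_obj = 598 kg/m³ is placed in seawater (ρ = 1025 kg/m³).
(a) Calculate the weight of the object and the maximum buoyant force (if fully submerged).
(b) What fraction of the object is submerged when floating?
(a) W=rho_obj*g*V=598*9.81*0.016=93.9 N; F_B(max)=rho*g*V=1025*9.81*0.016=160.9 N
(b) Floating fraction=rho_obj/rho=598/1025=0.583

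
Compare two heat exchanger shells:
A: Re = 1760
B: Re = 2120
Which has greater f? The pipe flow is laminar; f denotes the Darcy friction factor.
f(A) = 0.03636, f(B) = 0.03019. Answer: A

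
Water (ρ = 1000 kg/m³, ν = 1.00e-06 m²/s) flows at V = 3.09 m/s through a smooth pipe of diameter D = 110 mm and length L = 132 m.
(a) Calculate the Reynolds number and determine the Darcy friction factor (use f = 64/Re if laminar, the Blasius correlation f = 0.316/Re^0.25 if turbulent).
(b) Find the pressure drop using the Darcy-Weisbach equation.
(a) Re = V·D/ν = 3.09·0.11/1.00e-06 = 339900 → turbulent (Re > 4000); f = 0.316/Re^0.25 = 0.316/339900^0.25 = 0.013087 (Blasius is strictly valid for Re ≲ 1e5; used here as the smooth-pipe estimate the problem specifies)
(b) Darcy-Weisbach: ΔP = f·(L/D)·½ρV²/1000 = 0.013087·(132/0.110)·½·1000·3.09²/1000 = 74.97 kPa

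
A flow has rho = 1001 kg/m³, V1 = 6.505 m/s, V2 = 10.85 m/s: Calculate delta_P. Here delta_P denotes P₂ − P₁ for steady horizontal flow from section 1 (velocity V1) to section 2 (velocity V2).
Formula: \Delta P = \frac{1}{2} \rho (V_1^2 - V_2^2)
delta_P = 0.5·1001·(6.505² − 10.85²)/1000 = -37.74 kPa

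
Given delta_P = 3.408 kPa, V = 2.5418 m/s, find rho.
Formula: V = \sqrt{\frac{2 \Delta P}{\rho}}
Substituting knowns: 2.5418 = √(2·(3.408·1000)/rho)
Solving for rho: rho = 2·(3.408·1000)/2.5418² = 1055 kg/m³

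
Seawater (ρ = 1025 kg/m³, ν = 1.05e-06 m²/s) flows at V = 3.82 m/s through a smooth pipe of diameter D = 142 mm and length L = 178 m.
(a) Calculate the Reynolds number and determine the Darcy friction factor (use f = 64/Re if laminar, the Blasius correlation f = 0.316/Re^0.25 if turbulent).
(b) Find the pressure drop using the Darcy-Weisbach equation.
(a) Re = V·D/ν = 3.82·0.142/1.05e-06 = 516610 → turbulent (Re > 4000); f = 0.316/Re^0.25 = 0.316/516610^0.25 = 0.011787 (Blasius is strictly valid for Re ≲ 1e5; used here as the smooth-pipe estimate the problem specifies)
(b) Darcy-Weisbach: ΔP = f·(L/D)·½ρV²/1000 = 0.011787·(178/0.142)·½·1025·3.82²/1000 = 110.5 kPa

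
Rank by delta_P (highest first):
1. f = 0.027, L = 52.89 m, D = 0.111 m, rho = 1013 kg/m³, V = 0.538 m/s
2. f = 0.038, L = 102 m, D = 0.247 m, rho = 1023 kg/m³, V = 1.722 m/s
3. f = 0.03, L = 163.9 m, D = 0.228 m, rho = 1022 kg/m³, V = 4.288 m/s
Case 1: delta_P = 1.886 kPa
Case 2: delta_P = 23.8 kPa
Case 3: delta_P = 202.6 kPa
Ranking (highest first): 3, 2, 1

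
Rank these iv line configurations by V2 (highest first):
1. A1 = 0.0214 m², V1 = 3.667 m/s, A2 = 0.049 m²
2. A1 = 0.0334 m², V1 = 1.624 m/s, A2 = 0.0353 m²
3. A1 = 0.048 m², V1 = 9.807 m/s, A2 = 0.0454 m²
Case 1: V2 = 1.602 m/s
Case 2: V2 = 1.537 m/s
Case 3: V2 = 10.37 m/s
Ranking (highest first): 3, 1, 2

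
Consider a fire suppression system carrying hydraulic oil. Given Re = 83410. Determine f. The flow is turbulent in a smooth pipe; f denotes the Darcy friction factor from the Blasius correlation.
Formula: f = \frac{0.316}{Re^{0.25}}
f = 0.316/83410^0.25 = 0.01859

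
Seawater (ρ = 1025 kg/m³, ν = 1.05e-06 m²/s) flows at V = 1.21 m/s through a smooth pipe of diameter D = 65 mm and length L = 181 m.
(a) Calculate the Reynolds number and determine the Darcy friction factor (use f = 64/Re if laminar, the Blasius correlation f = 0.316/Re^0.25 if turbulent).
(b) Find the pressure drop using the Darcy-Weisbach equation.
(a) Re = V·D/ν = 1.21·0.065/1.05e-06 = 74905 → turbulent (Re > 4000); f = 0.316/Re^0.25 = 0.316/74905^0.25 = 0.019101
(b) Darcy-Weisbach: ΔP = f·(L/D)·½ρV²/1000 = 0.019101·(181/0.065)·½·1025·1.21²/1000 = 39.91 kPa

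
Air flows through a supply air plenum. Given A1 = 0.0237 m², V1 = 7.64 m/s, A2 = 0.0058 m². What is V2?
Formula: V_2 = \frac{A_1 V_1}{A_2}
V2 = 0.0237·7.64/0.0058 = 31.22 m/s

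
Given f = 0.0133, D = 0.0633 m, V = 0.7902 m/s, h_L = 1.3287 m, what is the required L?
Formula: h_L = f \frac{L}{D} \frac{V^2}{2g}
Substituting knowns: 1.3287 = 0.0133·(L/0.0633)·0.7902²/(2·9.81)
Solving for L: L = 1.3287·2·9.81·0.0633/(0.0133·0.7902²) = 198.7 m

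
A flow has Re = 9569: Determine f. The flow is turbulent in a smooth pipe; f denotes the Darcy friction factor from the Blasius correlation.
Formula: f = \frac{0.316}{Re^{0.25}}
f = 0.316/9569^0.25 = 0.03195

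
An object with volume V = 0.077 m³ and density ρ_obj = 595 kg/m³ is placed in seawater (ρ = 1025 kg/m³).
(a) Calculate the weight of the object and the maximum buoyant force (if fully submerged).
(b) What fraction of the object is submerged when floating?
(a) W=rho_obj*g*V=595*9.81*0.077=449.4 N; F_B(max)=rho*g*V=1025*9.81*0.077=774.3 N
(b) Floating fraction=rho_obj/rho=595/1025=0.580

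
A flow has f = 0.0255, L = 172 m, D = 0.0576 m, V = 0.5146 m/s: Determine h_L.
Formula: h_L = f \frac{L}{D} \frac{V^2}{2g}
h_L = 0.0255·(172/0.0576)·0.5146²/(2·9.81) = 1.028 m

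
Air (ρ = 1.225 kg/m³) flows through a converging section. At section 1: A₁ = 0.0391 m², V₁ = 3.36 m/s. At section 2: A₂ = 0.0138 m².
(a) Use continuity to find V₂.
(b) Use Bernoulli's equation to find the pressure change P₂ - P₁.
(a) Continuity: A₁V₁=A₂V₂ -> V₂=A₁V₁/A₂=0.0391*3.36/0.0138=9.52 m/s
(b) Bernoulli: P₂-P₁=0.5*rho*(V₁^2-V₂^2)/1000=0.5*1.225*(3.36^2-9.52^2)/1000=-0.0486 kPa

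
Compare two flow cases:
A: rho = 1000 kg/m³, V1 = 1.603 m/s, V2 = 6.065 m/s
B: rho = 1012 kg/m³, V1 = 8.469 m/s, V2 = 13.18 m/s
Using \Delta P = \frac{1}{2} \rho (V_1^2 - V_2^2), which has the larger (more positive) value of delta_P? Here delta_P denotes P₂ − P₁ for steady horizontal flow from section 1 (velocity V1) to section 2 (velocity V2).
delta_P(A) = -17.11 kPa, delta_P(B) = -51.61 kPa. Answer: A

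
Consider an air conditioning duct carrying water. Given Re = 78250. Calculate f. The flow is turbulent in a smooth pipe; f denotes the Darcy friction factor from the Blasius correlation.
Formula: f = \frac{0.316}{Re^{0.25}}
f = 0.316/78250^0.25 = 0.01889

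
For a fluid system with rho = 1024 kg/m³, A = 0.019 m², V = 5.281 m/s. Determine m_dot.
Formula: \dot{m} = \rho A V
m_dot = 1024·0.019·5.281 = 102.7 kg/s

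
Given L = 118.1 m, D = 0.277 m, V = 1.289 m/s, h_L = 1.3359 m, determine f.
Formula: h_L = f \frac{L}{D} \frac{V^2}{2g}
Substituting knowns: 1.3359 = f·(118.1/0.277)·1.289²/(2·9.81)
Solving for f: f = 1.3359·2·9.81/((118.1/0.277)·1.289²) = 0.037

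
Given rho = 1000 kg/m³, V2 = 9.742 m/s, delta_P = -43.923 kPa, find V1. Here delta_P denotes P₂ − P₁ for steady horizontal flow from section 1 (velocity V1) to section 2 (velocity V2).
Formula: \Delta P = \frac{1}{2} \rho (V_1^2 - V_2^2)
Substituting knowns: -43.923 = 0.5·1000·(V1² − 9.742²)/1000
Solving for V1: V1 = √(9.742² + 2·(-43.923·1000)/1000) = 2.657 m/s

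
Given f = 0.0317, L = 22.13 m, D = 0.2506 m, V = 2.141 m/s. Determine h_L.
Formula: h_L = f \frac{L}{D} \frac{V^2}{2g}
h_L = 0.0317·(22.13/0.2506)·2.141²/(2·9.81) = 0.654 m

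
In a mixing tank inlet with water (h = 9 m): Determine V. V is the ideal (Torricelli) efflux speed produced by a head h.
Formula: V = \sqrt{2 g h}
V = √(2·9.81·9) = 13.29 m/s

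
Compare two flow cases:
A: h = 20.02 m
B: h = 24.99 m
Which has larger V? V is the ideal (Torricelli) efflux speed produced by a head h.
V(A) = 19.82 m/s, V(B) = 22.14 m/s. Answer: B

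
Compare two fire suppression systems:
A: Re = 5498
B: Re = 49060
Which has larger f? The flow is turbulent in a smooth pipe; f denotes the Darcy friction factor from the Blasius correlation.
f(A) = 0.0367, f(B) = 0.02123. Answer: A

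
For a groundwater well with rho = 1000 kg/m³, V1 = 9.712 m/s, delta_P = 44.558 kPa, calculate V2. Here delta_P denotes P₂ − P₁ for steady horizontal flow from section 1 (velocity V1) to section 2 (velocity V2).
Formula: \Delta P = \frac{1}{2} \rho (V_1^2 - V_2^2)
Substituting knowns: 44.558 = 0.5·1000·(9.712² − V2²)/1000
Solving for V2: V2 = √(9.712² − 2·(44.558·1000)/1000) = 2.282 m/s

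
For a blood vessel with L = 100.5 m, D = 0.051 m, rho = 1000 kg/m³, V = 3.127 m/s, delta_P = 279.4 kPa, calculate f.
Formula: \Delta P = f \frac{L}{D} \frac{\rho V^2}{2}
Substituting knowns: 279.4 = f·(100.5/0.051)·0.5·1000·3.127²/1000
Solving for f: f = (279.4·1000)/((100.5/0.051)·0.5·1000·3.127²) = 0.029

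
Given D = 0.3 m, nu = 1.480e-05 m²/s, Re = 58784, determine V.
Formula: Re = \frac{V D}{\nu}
Substituting knowns: 58784 = V·0.3/1.480e-05
Solving for V: V = 58784·1.480e-05/0.3 = 2.9 m/s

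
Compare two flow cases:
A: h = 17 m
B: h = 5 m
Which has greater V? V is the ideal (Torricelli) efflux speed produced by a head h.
V(A) = 18.26 m/s, V(B) = 9.905 m/s. Answer: A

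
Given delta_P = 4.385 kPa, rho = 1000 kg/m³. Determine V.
Formula: V = \sqrt{\frac{2 \Delta P}{\rho}}
V = √(2·(4.385·1000)/1000) = 2.961 m/s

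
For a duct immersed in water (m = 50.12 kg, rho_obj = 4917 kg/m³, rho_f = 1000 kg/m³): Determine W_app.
Formula: W_{app} = mg\left(1 - \frac{\rho_f}{\rho_{obj}}\right)
W_app = 50.12·9.81·(1 − 1000/4917) = 391.7 N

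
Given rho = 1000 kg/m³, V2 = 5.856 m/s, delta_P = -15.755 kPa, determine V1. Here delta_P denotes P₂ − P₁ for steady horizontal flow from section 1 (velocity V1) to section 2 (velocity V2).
Formula: \Delta P = \frac{1}{2} \rho (V_1^2 - V_2^2)
Substituting knowns: -15.755 = 0.5·1000·(V1² − 5.856²)/1000
Solving for V1: V1 = √(5.856² + 2·(-15.755·1000)/1000) = 1.668 m/s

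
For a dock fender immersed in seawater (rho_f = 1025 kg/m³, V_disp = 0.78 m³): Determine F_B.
Formula: F_B = \rho_f g V_{disp}
F_B = 1025·9.81·0.78 = 7843 N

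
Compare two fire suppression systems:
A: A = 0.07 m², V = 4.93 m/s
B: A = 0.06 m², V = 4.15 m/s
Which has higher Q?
Q(A) = 345.1 L/s, Q(B) = 249 L/s. Answer: A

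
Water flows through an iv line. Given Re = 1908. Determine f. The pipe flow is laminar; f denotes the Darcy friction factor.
Formula: f = \frac{64}{Re}
f = 64/1908 = 0.03354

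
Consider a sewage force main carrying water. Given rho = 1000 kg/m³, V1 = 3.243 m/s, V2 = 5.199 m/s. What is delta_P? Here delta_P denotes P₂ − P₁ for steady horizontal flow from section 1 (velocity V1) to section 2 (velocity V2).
Formula: \Delta P = \frac{1}{2} \rho (V_1^2 - V_2^2)
delta_P = 0.5·1000·(3.243² − 5.199²)/1000 = -8.256 kPa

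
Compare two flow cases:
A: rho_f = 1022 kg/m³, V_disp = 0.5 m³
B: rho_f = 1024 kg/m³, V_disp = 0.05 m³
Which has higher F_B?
F_B(A) = 5013 N, F_B(B) = 502.3 N. Answer: A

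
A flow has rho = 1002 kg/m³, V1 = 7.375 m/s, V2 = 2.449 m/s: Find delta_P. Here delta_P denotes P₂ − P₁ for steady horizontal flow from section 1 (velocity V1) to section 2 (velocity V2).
Formula: \Delta P = \frac{1}{2} \rho (V_1^2 - V_2^2)
delta_P = 0.5·1002·(7.375² − 2.449²)/1000 = 24.24 kPa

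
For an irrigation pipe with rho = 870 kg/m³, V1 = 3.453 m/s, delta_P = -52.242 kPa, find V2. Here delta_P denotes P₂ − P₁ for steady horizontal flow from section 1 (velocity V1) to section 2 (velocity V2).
Formula: \Delta P = \frac{1}{2} \rho (V_1^2 - V_2^2)
Substituting knowns: -52.242 = 0.5·870·(3.453² − V2²)/1000
Solving for V2: V2 = √(3.453² − 2·(-52.242·1000)/870) = 11.49 m/s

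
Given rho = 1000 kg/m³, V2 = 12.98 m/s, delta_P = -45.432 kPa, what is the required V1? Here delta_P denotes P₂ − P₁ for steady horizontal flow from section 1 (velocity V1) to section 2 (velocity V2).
Formula: \Delta P = \frac{1}{2} \rho (V_1^2 - V_2^2)
Substituting knowns: -45.432 = 0.5·1000·(V1² − 12.98²)/1000
Solving for V1: V1 = √(12.98² + 2·(-45.432·1000)/1000) = 8.81 m/s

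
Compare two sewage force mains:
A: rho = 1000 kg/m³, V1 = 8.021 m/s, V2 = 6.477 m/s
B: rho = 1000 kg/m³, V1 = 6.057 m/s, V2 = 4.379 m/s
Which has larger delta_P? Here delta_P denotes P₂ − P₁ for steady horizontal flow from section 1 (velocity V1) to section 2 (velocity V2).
delta_P(A) = 11.19 kPa, delta_P(B) = 8.756 kPa. Answer: A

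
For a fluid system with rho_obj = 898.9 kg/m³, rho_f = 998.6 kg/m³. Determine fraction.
Formula: f_{sub} = \frac{\rho_{obj}}{\rho_f}
fraction = 898.9/998.6 = 0.9002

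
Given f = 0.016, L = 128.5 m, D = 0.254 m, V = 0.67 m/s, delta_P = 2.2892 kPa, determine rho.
Formula: \Delta P = f \frac{L}{D} \frac{\rho V^2}{2}
Substituting knowns: 2.2892 = 0.016·(128.5/0.254)·0.5·rho·0.67²/1000
Solving for rho: rho = (2.2892·1000)/(0.016·(128.5/0.254)·0.5·0.67²) = 1260 kg/m³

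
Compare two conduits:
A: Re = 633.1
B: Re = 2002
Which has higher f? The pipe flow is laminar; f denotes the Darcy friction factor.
f(A) = 0.1011, f(B) = 0.03197. Answer: A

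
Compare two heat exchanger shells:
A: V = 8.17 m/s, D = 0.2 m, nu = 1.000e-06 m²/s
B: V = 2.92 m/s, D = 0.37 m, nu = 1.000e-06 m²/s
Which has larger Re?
Re(A) = 1.634e+06, Re(B) = 1.080e+06. Answer: A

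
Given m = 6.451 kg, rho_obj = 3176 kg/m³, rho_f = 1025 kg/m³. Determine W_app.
Formula: W_{app} = mg\left(1 - \frac{\rho_f}{\rho_{obj}}\right)
W_app = 6.451·9.81·(1 − 1025/3176) = 42.86 N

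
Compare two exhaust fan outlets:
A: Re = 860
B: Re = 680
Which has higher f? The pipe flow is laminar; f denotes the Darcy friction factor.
f(A) = 0.07442, f(B) = 0.09412. Answer: B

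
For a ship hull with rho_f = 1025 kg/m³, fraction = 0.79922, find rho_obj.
Formula: f_{sub} = \frac{\rho_{obj}}{\rho_f}
Substituting knowns: 0.79922 = rho_obj/1025
Solving for rho_obj: rho_obj = 0.79922·1025 = 819.2 kg/m³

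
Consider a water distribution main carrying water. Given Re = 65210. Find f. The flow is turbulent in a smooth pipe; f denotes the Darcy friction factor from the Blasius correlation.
Formula: f = \frac{0.316}{Re^{0.25}}
f = 0.316/65210^0.25 = 0.01977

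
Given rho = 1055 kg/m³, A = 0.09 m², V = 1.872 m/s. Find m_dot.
Formula: \dot{m} = \rho A V
m_dot = 1055·0.09·1.872 = 177.7 kg/s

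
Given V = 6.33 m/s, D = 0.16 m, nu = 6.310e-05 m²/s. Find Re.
Formula: Re = \frac{V D}{\nu}
Re = 6.33·0.16/6.310e-05 = 16051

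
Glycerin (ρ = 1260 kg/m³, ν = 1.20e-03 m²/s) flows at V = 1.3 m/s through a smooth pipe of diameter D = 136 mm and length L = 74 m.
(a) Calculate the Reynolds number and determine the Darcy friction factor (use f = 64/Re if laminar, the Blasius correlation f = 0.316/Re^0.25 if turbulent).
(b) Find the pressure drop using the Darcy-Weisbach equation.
(a) Re = V·D/ν = 1.3·0.136/1.20e-03 = 147.33 → laminar (Re < 2300); f = 64/Re = 64/147.33 = 0.4344
(b) Darcy-Weisbach: ΔP = f·(L/D)·½ρV²/1000 = 0.4344·(74/0.136)·½·1260·1.3²/1000 = 251.7 kPa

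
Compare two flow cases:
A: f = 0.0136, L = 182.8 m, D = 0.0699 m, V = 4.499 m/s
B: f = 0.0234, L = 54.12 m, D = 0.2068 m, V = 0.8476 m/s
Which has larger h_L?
h_L(A) = 36.69 m, h_L(B) = 0.2242 m. Answer: A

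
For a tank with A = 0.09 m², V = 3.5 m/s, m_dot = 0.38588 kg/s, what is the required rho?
Formula: \dot{m} = \rho A V
Substituting knowns: 0.38588 = rho·0.09·3.5
Solving for rho: rho = 0.38588/(0.09·3.5) = 1.225 kg/m³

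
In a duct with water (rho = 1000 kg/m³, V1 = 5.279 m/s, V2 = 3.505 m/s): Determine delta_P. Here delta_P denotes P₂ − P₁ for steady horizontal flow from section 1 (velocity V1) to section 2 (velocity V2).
Formula: \Delta P = \frac{1}{2} \rho (V_1^2 - V_2^2)
delta_P = 0.5·1000·(5.279² − 3.505²)/1000 = 7.791 kPa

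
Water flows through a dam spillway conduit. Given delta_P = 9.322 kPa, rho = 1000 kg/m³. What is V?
Formula: V = \sqrt{\frac{2 \Delta P}{\rho}}
V = √(2·(9.322·1000)/1000) = 4.318 m/s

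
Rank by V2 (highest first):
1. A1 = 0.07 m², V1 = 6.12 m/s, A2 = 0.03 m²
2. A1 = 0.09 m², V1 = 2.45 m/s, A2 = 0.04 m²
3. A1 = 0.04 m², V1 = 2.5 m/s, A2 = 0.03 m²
Case 1: V2 = 14.28 m/s
Case 2: V2 = 5.513 m/s
Case 3: V2 = 3.333 m/s
Ranking (highest first): 1, 2, 3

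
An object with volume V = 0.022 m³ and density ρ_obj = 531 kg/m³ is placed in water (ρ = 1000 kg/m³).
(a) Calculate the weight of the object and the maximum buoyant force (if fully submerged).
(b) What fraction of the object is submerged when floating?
(a) W=rho_obj*g*V=531*9.81*0.022=114.6 N; F_B(max)=rho*g*V=1000*9.81*0.022=215.8 N
(b) Floating fraction=rho_obj/rho=531/1000=0.531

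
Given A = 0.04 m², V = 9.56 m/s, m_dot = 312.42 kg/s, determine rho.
Formula: \dot{m} = \rho A V
Substituting knowns: 312.42 = rho·0.04·9.56
Solving for rho: rho = 312.42/(0.04·9.56) = 817 kg/m³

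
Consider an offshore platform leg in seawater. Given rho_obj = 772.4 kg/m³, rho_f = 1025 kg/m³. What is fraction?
Formula: f_{sub} = \frac{\rho_{obj}}{\rho_f}
fraction = 772.4/1025 = 0.7536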